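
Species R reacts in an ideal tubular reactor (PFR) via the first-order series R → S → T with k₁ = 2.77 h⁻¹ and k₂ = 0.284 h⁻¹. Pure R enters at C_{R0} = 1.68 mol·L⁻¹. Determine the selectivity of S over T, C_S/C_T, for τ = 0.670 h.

Solving the coupled first-order balances gives C_S(τ) = [k₁/(k₂−k₁)]·C_{R0}·(e^(−k₁τ) − e^(−k₂τ)).
e^(−k₁τ) = e^(−2.77×0.670) = e^(−1.856) = 0.1563; e^(−k₂τ) = e^(−0.1903) = 0.8267.
C_S = 2.77×1.68/(0.284−2.77) × (0.1563−0.8267) = (-1.872)×(-0.6704) = 1.255 mol·L⁻¹.
C_R = C_{R0}e^(−k₁τ) = 0.2626 mol·L⁻¹, so C_T = C_{R0}−C_R−C_S = 0.1624 mol·L⁻¹; C_S/C_T = 7.73.

7.73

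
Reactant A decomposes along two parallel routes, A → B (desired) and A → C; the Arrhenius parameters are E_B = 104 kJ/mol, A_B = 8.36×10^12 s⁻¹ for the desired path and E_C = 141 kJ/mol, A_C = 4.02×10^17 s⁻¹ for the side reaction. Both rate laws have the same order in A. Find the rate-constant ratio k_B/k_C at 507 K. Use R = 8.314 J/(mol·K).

k_B/k_C = (A_B/A_C)·exp[−(E_B−E_C)/(RT)] = (A_B/A_C)·exp[(E_C−E_B)/(RT)].
(E_C−E_B)/(RT) = (141−104)×10³/(8.314×507) = 37000/4215 = 8.778.
k_B/k_C = (8.36×10^12/4.02×10^17)·exp(8.778) = 2.080×10^-5 × 6488 = 0.135.

0.135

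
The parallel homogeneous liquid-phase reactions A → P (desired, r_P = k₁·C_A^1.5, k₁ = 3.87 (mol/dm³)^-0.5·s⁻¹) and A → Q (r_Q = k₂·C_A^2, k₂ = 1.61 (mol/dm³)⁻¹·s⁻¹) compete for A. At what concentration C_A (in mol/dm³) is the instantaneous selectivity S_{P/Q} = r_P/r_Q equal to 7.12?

S_{P/Q} = (k₁/k₂)·C_A^-0.5 ⇒ C_A = (S·k₂/k₁)^(-2).
= (7.12×1.61/3.87)^(-2) = (2.962)^(-2) = 0.114 mol/dm³.

0.114 mol/dm³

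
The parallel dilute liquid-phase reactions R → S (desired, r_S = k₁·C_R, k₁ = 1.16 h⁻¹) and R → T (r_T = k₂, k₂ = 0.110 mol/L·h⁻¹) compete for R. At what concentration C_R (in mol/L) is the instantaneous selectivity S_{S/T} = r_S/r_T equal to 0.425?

0.0403 mol/L

S_{S/T} = (k₁/k₂)·C_R ⇒ C_R = S·k₂/k₁.
= 0.425×0.110/1.16 = 0.0403 mol/L.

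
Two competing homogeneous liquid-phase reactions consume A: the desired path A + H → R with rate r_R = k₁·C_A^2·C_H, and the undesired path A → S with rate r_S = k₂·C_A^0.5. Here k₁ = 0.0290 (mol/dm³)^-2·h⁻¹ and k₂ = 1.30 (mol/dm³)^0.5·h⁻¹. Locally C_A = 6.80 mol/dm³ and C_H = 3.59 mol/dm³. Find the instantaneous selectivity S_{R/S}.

S_{R/S} = r_R/r_S = (k₁·C_A^2·C_H)/(k₂·C_A^0.5) = (k₁/k₂)·C_A^1.5·C_H.
= (0.0290×6.800^2×3.590) / (1.30×6.800^0.5) = 4.814/3.390 = 1.42.

1.42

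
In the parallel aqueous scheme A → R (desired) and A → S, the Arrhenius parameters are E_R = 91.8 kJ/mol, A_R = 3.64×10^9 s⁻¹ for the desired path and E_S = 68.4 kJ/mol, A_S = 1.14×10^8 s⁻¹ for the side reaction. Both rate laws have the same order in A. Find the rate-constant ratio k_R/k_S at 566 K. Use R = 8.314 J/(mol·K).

0.221

k_R/k_S = (A_R/A_S)·exp[−(E_R−E_S)/(RT)] = (A_R/A_S)·exp[(E_S−E_R)/(RT)].
(E_S−E_R)/(RT) = (68.4−91.8)×10³/(8.314×566) = -23400/4706 = -4.973.
k_R/k_S = (3.64×10^9/1.14×10^8)·exp(-4.973) = 31.93 × 0.006925 = 0.221.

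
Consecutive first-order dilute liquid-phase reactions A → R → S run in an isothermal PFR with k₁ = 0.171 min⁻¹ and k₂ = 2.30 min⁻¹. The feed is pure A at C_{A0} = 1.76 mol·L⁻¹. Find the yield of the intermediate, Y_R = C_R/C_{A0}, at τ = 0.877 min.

For first-order series with pure A initially, C_R(τ) = k₁C_{A0}/(k₂−k₁)·(e^(−k₁τ) − e^(−k₂τ)).
e^(−k₁τ) = e^(−0.171×0.877) = e^(−0.1500) = 0.8607; e^(−k₂τ) = e^(−2.017) = 0.1330.
C_R = 0.171×1.76/(2.30−0.171) × (0.8607−0.1330) = 0.1414×0.7277 = 0.1029 mol·L⁻¹.
Y_R = C_R/C_{A0} = 0.1029/1.76 = 0.0584.

0.0584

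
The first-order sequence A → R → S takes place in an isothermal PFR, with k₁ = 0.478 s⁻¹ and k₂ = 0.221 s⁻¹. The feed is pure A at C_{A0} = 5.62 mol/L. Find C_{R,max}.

At the optimum, C_{R,max}/C_{A0} = (k₁/k₂)^[k₂/(k₂−k₁)].
= (0.478/0.221)^(0.221/(0.221−0.478)) = (2.163)^(-0.8599) = 0.5151.
C_{R,max} = 0.5151×5.62 = 2.89 mol/L.

2.89 mol/L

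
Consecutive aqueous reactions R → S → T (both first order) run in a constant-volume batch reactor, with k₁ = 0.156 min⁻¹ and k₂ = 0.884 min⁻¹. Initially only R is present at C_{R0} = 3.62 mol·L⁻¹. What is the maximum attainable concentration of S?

Evaluating C_S at t_opt = ln(k₂/k₁)/(k₂−k₁) gives C_{S,max}/C_{R0} = (k₁/k₂)^[k₂/(k₂−k₁)].
= (0.156/0.884)^(0.884/(0.884−0.156)) = (0.1765)^(1.214) = 0.1217.
C_{S,max} = 0.1217×3.62 = 0.441 mol·L⁻¹.

0.441 mol·L⁻¹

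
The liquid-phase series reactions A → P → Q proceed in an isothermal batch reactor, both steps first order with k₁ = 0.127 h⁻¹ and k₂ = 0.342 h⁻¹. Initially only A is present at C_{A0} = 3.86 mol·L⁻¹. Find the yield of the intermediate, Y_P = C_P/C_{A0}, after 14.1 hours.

For first-order series with pure A initially, C_P(t) = k₁C_{A0}/(k₂−k₁)·(e^(−k₁t) − e^(−k₂t)).
e^(−k₁t) = e^(−0.127×14.1) = e^(−1.791) = 0.1668; e^(−k₂t) = e^(−4.822) = 0.008049.
C_P = 0.127×3.86/(0.342−0.127) × (0.1668−0.008049) = 2.280×0.1588 = 0.3621 mol·L⁻¹.
Y_P = C_P/C_{A0} = 0.3621/3.86 = 0.0938.

0.0938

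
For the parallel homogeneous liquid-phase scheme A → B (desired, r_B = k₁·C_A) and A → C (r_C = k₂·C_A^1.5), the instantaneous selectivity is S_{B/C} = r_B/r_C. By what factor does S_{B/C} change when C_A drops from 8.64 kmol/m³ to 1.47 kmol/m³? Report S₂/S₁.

2.42

S_{B/C} = (k₁/k₂)·C_A^-0.5, so S₂/S₁ = (C_{A,2}/C_{A,1})^-0.5.
= (1.47/8.64)^(-0.5) = (0.1701)^(-0.5) = 2.42.
Selectivity toward B rises as C_A falls — low-concentration operation is favoured.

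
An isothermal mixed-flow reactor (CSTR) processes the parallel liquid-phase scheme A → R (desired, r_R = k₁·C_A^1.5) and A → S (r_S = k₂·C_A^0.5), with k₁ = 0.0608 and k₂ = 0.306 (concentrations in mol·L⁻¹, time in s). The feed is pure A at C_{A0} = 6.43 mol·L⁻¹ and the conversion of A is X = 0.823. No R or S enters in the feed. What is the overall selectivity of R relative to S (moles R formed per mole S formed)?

0.226

Exit C_A = C_{A0}(1−X) = 6.43×0.177 = 1.138 mol·L⁻¹.
A CSTR operates uniformly at the exit composition, giving r_R = 0.07382 and r_S = 0.3264 (each k·C_A^n at C_A = 1.138).
Overall selectivity = C_R/C_S = r_Rτ/(r_Sτ) = r_R/r_S = 0.226.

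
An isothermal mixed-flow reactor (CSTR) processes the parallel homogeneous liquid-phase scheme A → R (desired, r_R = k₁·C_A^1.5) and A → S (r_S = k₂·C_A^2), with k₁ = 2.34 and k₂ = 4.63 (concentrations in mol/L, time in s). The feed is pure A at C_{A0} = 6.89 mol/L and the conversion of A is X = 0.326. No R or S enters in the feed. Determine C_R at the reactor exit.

0.427 mol/L

Exit C_A = C_{A0}(1−X) = 6.89×0.674 = 4.644 mol/L.
Rates in a CSTR are evaluated at the outlet concentration: r_R = 2.34×4.644^1.5 = 23.42, r_S = 4.63×4.644^2 = 99.85.
Fraction of consumed A going to R: r_R/(r_R+r_S) = 0.1900.
C_R = 0.1900·C_{A0}·X = 0.1900×6.89×0.326 = 0.427 mol/L.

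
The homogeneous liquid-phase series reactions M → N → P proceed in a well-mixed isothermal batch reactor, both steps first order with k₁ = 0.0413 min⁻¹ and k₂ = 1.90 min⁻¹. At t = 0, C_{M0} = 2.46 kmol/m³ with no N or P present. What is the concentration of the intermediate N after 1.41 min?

The intermediate concentration in a first-order A→B→C sequence is C_N = k₁C_{M0}(e^(−k₁t) − e^(−k₂t))/(k₂−k₁).
e^(−k₁t) = e^(−0.0413×1.41) = e^(−0.05823) = 0.9434; e^(−k₂t) = e^(−2.679) = 0.06863.
C_N = 0.0413×2.46/(1.90−0.0413) × (0.9434−0.06863) = 0.05466×0.8748 = 0.04782 kmol/m³.

0.0478 kmol/m³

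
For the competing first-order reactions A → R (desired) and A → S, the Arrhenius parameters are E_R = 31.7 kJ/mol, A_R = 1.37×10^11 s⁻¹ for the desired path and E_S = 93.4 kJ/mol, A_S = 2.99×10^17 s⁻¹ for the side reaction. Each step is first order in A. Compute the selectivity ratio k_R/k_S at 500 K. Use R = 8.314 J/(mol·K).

1.28

With equal orders, S_{R/S} = k_R/k_S = (A_R/A_S)·exp[(E_S−E_R)/(RT)].
(E_S−E_R)/(RT) = (93.4−31.7)×10³/(8.314×500) = 61700/4157 = 14.84.
k_R/k_S = (1.37×10^11/2.99×10^17)·exp(14.84) = 4.582×10^-7 × 2.792×10^6 = 1.28.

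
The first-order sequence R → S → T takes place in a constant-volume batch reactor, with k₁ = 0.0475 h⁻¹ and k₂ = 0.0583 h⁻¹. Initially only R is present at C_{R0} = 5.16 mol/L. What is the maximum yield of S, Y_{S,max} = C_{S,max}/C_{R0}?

Evaluating C_S at t_opt = ln(k₂/k₁)/(k₂−k₁) gives C_{S,max}/C_{R0} = (k₁/k₂)^[k₂/(k₂−k₁)].
= (0.0475/0.0583)^(0.0583/(0.0583−0.0475)) = (0.8148)^(5.398) = 0.3309.

0.331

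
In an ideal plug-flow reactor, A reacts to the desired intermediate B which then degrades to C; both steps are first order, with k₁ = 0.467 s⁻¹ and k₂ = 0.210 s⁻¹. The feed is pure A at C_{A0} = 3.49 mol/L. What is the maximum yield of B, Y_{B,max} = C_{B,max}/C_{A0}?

At the optimum, C_{B,max}/C_{A0} = (k₁/k₂)^[k₂/(k₂−k₁)].
= (0.467/0.210)^(0.210/(0.210−0.467)) = (2.224)^(-0.8171) = 0.5205.

0.520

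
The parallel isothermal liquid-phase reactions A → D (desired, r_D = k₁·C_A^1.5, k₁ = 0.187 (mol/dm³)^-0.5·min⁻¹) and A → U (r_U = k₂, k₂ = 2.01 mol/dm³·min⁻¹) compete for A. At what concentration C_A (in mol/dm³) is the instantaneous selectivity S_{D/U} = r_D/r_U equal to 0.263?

2.00 mol/dm³

S_{D/U} = (k₁/k₂)·C_A^1.5 ⇒ C_A = (S·k₂/k₁)^(1/1.5).
= (0.263×2.01/0.187)^(0.6667) = (2.827)^(0.6667) = 2.00 mol/dm³.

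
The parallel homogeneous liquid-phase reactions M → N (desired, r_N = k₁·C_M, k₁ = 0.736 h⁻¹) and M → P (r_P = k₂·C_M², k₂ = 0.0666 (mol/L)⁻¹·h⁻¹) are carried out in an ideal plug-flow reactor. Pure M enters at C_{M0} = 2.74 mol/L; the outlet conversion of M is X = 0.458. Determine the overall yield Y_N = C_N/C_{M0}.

C_M = C_{M0}(1−X) = 1.485 mol/L.
Along a PFR/batch, dC_N/dC_M = −r_N/(r_N+r_P) = −k₁/(k₁+k₂·C_M).
Integrating from C_{M0} to C_M: C_N = (0.736/0.0666)·ln[(0.736+0.0666·2.74)/(0.736+0.0666·1.49)] = 11.05·ln(0.9185/0.8349) = 1.054 mol/L.
Y_N = C_N/C_{M0} = 1.054/2.74 = 0.385.

0.385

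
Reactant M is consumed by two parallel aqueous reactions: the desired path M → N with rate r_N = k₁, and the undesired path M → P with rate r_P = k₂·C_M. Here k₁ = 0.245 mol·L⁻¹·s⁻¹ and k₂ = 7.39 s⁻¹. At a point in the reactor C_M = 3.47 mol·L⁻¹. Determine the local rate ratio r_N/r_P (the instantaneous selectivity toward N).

S_{N/P} = r_N/r_P = (k₁)/(k₂·C_M) = (k₁/k₂)·C_M⁻¹.
= (0.245) / (7.39×3.470) = 0.2450/25.64 = 0.00955.
The undesired path is higher order in M, so low C_M (CSTR or dilute feed) favours N.

0.00955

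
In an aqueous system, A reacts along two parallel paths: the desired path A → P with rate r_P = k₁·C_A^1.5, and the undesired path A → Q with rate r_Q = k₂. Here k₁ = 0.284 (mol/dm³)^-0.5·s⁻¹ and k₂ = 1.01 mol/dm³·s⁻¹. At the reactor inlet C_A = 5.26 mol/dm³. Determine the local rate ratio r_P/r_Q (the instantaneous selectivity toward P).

S_{P/Q} = r_P/r_Q = (k₁·C_A^1.5)/(k₂) = (k₁/k₂)·C_A^1.5.
= (0.284×5.260^1.5) / (1.01) = 3.426/1.010 = 3.39.
Since the desired path is higher order in A, keeping C_A high (PFR or concentrated feed) favours P.

3.39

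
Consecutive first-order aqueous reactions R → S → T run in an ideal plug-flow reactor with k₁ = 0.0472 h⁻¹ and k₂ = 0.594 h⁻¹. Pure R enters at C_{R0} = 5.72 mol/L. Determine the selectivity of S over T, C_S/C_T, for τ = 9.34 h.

For first-order series with pure R initially, C_S(τ) = k₁C_{R0}/(k₂−k₁)·(e^(−k₁τ) − e^(−k₂τ)).
e^(−k₁τ) = e^(−0.0472×9.34) = e^(−0.4408) = 0.6435; e^(−k₂τ) = e^(−5.548) = 0.003895.
C_S = 0.0472×5.72/(0.594−0.0472) × (0.6435−0.003895) = 0.4938×0.6396 = 0.3158 mol/L.
C_R = C_{R0}e^(−k₁τ) = 3.681 mol/L, so C_T = C_{R0}−C_R−C_S = 1.723 mol/L; C_S/C_T = 0.183.

0.183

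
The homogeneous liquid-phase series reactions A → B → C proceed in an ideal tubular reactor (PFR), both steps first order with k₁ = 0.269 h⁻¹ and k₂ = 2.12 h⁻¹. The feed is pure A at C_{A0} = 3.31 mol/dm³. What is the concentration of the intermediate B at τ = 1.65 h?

0.294 mol/dm³

The intermediate concentration in a first-order A→B→C sequence is C_B = k₁C_{A0}(e^(−k₁τ) − e^(−k₂τ))/(k₂−k₁).
e^(−k₁τ) = e^(−0.269×1.65) = e^(−0.4439) = 0.6416; e^(−k₂τ) = e^(−3.498) = 0.03026.
C_B = 0.269×3.31/(2.12−0.269) × (0.6416−0.03026) = 0.4810×0.6113 = 0.2941 mol/dm³.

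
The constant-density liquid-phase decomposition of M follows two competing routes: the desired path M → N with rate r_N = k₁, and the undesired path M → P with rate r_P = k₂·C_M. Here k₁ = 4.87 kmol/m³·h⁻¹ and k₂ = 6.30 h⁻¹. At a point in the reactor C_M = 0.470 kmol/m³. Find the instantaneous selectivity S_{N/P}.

1.64

S_{N/P} = r_N/r_P = (k₁)/(k₂·C_M) = (k₁/k₂)·C_M⁻¹.
= (4.87) / (6.30×0.4700) = 4.870/2.961 = 1.64.
The undesired path is higher order in M, so low C_M (CSTR or dilute feed) favours N.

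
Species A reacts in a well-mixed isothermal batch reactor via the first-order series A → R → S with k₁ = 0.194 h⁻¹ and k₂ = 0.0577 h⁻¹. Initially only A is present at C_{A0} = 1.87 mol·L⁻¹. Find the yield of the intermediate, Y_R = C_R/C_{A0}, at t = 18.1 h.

0.458

Solving the coupled first-order balances gives C_R(t) = [k₁/(k₂−k₁)]·C_{A0}·(e^(−k₁t) − e^(−k₂t)).
e^(−k₁t) = e^(−0.194×18.1) = e^(−3.511) = 0.02986; e^(−k₂t) = e^(−1.044) = 0.3519.
C_R = 0.194×1.87/(0.0577−0.194) × (0.02986−0.3519) = (-2.662)×(-0.3221) = 0.8572 mol·L⁻¹.
Y_R = C_R/C_{A0} = 0.8572/1.87 = 0.458.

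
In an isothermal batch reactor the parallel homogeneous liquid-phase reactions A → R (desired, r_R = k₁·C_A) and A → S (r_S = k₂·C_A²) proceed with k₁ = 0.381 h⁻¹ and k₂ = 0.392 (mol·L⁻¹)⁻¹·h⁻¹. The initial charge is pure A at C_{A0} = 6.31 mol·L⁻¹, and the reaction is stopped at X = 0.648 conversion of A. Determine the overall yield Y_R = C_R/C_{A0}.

0.127

C_A = C_{A0}(1−X) = 2.221 mol·L⁻¹.
Along a PFR/batch, dC_R/dC_A = −r_R/(r_R+r_S) = −k₁/(k₁+k₂·C_A).
Integrating from C_{A0} to C_A: C_R = (0.381/0.392)·ln[(0.381+0.392·6.31)/(0.381+0.392·2.22)] = 0.9719·ln(2.855/1.252) = 0.8013 mol·L⁻¹.
Y_R = C_R/C_{A0} = 0.8013/6.31 = 0.127.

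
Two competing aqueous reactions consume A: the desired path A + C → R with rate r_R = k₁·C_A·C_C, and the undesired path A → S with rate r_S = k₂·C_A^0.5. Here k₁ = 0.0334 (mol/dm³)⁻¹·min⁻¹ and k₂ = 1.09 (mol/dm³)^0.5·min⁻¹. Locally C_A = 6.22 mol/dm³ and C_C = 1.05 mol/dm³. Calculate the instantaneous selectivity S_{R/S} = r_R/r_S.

0.0802

S_{R/S} = r_R/r_S = (k₁·C_A·C_C)/(k₂·C_A^0.5) = (k₁/k₂)·C_A^0.5·C_C.
= (0.0334×6.220×1.050) / (1.09×6.220^0.5) = 0.2181/2.718 = 0.0802.
Since the desired path is higher order in A, keeping C_A high (PFR or concentrated feed) favours R.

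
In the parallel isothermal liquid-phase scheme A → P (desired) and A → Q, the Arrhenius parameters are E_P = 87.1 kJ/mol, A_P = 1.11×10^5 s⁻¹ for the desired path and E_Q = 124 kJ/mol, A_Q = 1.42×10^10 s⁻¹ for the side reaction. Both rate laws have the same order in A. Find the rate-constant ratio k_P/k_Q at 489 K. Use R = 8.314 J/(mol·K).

With equal orders, S_{P/Q} = k_P/k_Q = (A_P/A_Q)·exp[(E_Q−E_P)/(RT)].
(E_Q−E_P)/(RT) = (124−87.1)×10³/(8.314×489) = 36900/4066 = 9.076.
k_P/k_Q = (1.11×10^5/1.42×10^10)·exp(9.076) = 7.817×10^-6 × 8745 = 0.0684.
Since E_P < E_Q, lowering the temperature improves selectivity toward P.

0.0684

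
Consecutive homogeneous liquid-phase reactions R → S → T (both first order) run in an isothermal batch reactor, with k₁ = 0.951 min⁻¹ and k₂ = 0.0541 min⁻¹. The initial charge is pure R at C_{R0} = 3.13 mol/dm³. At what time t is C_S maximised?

Setting dC_S/dt = 0 gives t_opt = ln(k₂/k₁)/(k₂−k₁).
= ln(0.0541/0.951)/(0.0541−0.951) = ln(0.05689)/-0.8969 = -2.867/-0.8969 = 3.20 min.

3.20 min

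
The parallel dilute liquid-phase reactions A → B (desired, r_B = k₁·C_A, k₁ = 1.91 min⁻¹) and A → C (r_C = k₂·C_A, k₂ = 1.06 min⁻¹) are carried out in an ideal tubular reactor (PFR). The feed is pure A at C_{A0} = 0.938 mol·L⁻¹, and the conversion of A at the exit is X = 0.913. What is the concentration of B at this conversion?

0.551 mol·L⁻¹

C_A = C_{A0}(1−X) = 0.08161 mol·L⁻¹.
Both paths are first order in A, so the instantaneous fraction to B is constant: dC_B/d(−C_A) = k₁/(k₁+k₂) = 0.6431.
C_B = 0.6431·(C_{A0}−C_A) = 0.6431×0.8564 = 0.551 mol·L⁻¹.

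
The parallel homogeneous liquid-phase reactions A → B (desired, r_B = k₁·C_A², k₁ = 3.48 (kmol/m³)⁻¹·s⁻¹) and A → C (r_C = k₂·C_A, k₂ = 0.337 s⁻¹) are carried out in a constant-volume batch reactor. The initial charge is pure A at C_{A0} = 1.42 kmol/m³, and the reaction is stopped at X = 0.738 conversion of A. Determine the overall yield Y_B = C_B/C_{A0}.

0.658

C_A = C_{A0}(1−X) = 0.3720 kmol/m³.
Along a PFR/batch, dC_C/dC_A = −r_C/(r_B+r_C) = −k₂/(k₂+k₁·C_A).
Integrating from C_{A0} to C_A: C_C = (0.337/3.48)·ln[(0.337+3.48·1.42)/(0.337+3.48·0.372)] = 0.09684·ln(5.279/1.632) = 0.1137 kmol/m³.
Then C_B = (C_{A0}−C_A) − C_C = 1.048 − 0.1137 = 0.9343 kmol/m³.
Y_B = C_B/C_{A0} = 0.9343/1.42 = 0.658.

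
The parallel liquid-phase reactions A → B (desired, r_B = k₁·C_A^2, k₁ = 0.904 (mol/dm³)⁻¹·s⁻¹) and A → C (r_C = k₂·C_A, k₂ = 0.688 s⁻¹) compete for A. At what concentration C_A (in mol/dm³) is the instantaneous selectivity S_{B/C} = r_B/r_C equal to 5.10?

S_{B/C} = (k₁/k₂)·C_A ⇒ C_A = S·k₂/k₁.
= 5.10×0.688/0.904 = 3.88 mol/dm³.

3.88 mol/dm³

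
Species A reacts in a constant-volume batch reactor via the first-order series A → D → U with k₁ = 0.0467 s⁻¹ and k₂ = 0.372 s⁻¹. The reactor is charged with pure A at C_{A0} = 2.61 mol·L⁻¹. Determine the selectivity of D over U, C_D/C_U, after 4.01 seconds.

1.03

Solving the coupled first-order balances gives C_D(t) = [k₁/(k₂−k₁)]·C_{A0}·(e^(−k₁t) − e^(−k₂t)).
e^(−k₁t) = e^(−0.0467×4.01) = e^(−0.1873) = 0.8292; e^(−k₂t) = e^(−1.492) = 0.2250.
C_D = 0.0467×2.61/(0.372−0.0467) × (0.8292−0.2250) = 0.3747×0.6042 = 0.2264 mol·L⁻¹.
C_A = C_{A0}e^(−k₁t) = 2.164 mol·L⁻¹, so C_U = C_{A0}−C_A−C_D = 0.2193 mol·L⁻¹; C_D/C_U = 1.03.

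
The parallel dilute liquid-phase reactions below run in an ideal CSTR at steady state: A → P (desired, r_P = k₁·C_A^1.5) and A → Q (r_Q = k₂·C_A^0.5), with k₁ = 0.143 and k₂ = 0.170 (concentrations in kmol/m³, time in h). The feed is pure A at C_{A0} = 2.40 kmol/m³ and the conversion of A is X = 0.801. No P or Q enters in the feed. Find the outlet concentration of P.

Exit C_A = C_{A0}(1−X) = 2.40×0.199 = 0.4776 kmol/m³.
In a CSTR the entire volume is at exit conditions, so r_P = 0.143×0.4776^1.5 = 0.04720 and r_Q = 0.170×0.4776^0.5 = 0.1175.
Fraction of consumed A going to P: r_P/(r_P+r_Q) = 0.2866.
C_P = 0.2866·C_{A0}·X = 0.2866×2.40×0.801 = 0.551 kmol/m³.

0.551 kmol/m³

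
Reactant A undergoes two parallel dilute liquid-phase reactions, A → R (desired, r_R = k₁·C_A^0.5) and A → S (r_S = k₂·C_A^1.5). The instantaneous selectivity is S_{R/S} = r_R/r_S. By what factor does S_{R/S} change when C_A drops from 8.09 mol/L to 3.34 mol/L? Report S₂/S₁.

2.42

S_{R/S} = (k₁/k₂)·C_A⁻¹, so S₂/S₁ = (C_{A,2}/C_{A,1})⁻¹.
= 8.09/3.34 = 2.42.
Selectivity toward R rises as C_A falls — low-concentration operation is favoured.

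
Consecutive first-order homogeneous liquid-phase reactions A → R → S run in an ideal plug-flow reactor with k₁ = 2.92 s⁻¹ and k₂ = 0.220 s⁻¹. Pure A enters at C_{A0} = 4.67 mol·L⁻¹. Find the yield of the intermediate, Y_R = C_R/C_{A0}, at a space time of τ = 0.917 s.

For first-order series with pure A initially, C_R(τ) = k₁C_{A0}/(k₂−k₁)·(e^(−k₁τ) − e^(−k₂τ)).
e^(−k₁τ) = e^(−2.92×0.917) = e^(−2.678) = 0.06873; e^(−k₂τ) = e^(−0.2017) = 0.8173.
C_R = 2.92×4.67/(0.220−2.92) × (0.06873−0.8173) = (-5.051)×(-0.7486) = 3.781 mol·L⁻¹.
Y_R = C_R/C_{A0} = 3.781/4.67 = 0.810.

0.810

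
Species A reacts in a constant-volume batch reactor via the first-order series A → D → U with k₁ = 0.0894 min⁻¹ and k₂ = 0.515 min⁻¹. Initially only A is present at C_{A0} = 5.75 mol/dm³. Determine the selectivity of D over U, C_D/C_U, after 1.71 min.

For first-order series with pure A initially, C_D(t) = k₁C_{A0}/(k₂−k₁)·(e^(−k₁t) − e^(−k₂t)).
e^(−k₁t) = e^(−0.0894×1.71) = e^(−0.1529) = 0.8582; e^(−k₂t) = e^(−0.8807) = 0.4145.
C_D = 0.0894×5.75/(0.515−0.0894) × (0.8582−0.4145) = 1.208×0.4437 = 0.5359 mol/dm³.
C_A = C_{A0}e^(−k₁t) = 4.935 mol/dm³, so C_U = C_{A0}−C_A−C_D = 0.2792 mol/dm³; C_D/C_U = 1.92.

1.92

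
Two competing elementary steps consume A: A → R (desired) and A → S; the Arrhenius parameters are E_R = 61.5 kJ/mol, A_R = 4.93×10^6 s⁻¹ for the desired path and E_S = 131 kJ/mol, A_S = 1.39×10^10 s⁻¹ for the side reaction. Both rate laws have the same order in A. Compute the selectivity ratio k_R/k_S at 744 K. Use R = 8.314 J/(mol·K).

26.9

Since both paths have the same order in A, the concentration cancels and S_{R/S} = k_R/k_S = (A_R/A_S)·exp[(E_S−E_R)/(RT)].
(E_S−E_R)/(RT) = (131−61.5)×10³/(8.314×744) = 69500/6186 = 11.24.
k_R/k_S = (4.93×10^6/1.39×10^10)·exp(11.24) = 3.547×10^-4 × 75792 = 26.9.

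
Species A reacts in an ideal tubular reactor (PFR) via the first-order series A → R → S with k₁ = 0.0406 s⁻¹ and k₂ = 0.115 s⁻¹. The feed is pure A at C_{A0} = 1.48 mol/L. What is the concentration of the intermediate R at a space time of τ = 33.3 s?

The intermediate concentration in a first-order A→B→C sequence is C_R = k₁C_{A0}(e^(−k₁τ) − e^(−k₂τ))/(k₂−k₁).
e^(−k₁τ) = e^(−0.0406×33.3) = e^(−1.352) = 0.2587; e^(−k₂τ) = e^(−3.829) = 0.02172.
C_R = 0.0406×1.48/(0.115−0.0406) × (0.2587−0.02172) = 0.8076×0.2370 = 0.1914 mol/L.

0.191 mol/L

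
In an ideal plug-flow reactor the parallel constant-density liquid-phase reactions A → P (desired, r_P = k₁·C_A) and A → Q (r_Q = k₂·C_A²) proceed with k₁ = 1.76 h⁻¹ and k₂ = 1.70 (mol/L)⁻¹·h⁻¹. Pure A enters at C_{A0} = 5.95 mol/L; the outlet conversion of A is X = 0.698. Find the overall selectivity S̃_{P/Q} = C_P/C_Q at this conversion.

C_A = C_{A0}(1−X) = 1.797 mol/L.
Along a PFR/batch, dC_P/dC_A = −r_P/(r_P+r_Q) = −k₁/(k₁+k₂·C_A).
Integrating from C_{A0} to C_A: C_P = (1.76/1.70)·ln[(1.76+1.70·5.95)/(1.76+1.70·1.80)] = 1.035·ln(11.88/4.815) = 0.9346 mol/L.
C_Q = (C_{A0}−C_A)−C_P = 3.218 mol/L; S̃_{P/Q} = 0.9346/3.218 = 0.290.

0.290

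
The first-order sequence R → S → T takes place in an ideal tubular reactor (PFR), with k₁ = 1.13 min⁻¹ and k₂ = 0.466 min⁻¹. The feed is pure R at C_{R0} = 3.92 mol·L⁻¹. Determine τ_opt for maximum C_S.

For first-order series the maximum of C_S occurs at τ_opt = ln(k₂/k₁)/(k₂−k₁).
= ln(0.466/1.13)/(0.466−1.13) = ln(0.4124)/-0.6640 = -0.8858/-0.6640 = 1.33 min.

1.33 min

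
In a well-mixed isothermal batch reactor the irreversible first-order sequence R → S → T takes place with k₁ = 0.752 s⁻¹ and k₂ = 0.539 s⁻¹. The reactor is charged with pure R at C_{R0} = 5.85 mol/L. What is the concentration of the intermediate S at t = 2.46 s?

2.24 mol/L

Solving the coupled first-order balances gives C_S(t) = [k₁/(k₂−k₁)]·C_{R0}·(e^(−k₁t) − e^(−k₂t)).
e^(−k₁t) = e^(−0.752×2.46) = e^(−1.850) = 0.1572; e^(−k₂t) = e^(−1.326) = 0.2656.
C_S = 0.752×5.85/(0.539−0.752) × (0.1572−0.2656) = (-20.65)×(-0.1083) = 2.237 mol/L.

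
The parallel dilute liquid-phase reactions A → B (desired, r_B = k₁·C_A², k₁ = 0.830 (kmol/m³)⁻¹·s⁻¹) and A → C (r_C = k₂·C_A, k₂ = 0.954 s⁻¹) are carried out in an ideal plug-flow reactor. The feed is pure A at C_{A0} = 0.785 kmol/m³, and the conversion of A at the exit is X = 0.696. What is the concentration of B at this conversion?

C_A = C_{A0}(1−X) = 0.2386 kmol/m³.
Along a PFR/batch, dC_C/dC_A = −r_C/(r_B+r_C) = −k₂/(k₂+k₁·C_A).
Integrating from C_{A0} to C_A: C_C = (0.954/0.830)·ln[(0.954+0.830·0.785)/(0.954+0.830·0.239)] = 1.149·ln(1.606/1.152) = 0.3815 kmol/m³.
Then C_B = (C_{A0}−C_A) − C_C = 0.5464 − 0.3815 = 0.1649 kmol/m³.

0.165 kmol/m³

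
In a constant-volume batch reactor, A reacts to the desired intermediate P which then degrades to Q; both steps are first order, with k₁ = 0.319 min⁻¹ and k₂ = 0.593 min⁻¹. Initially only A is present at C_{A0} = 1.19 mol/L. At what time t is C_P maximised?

2.26 min

The intermediate peaks when r₁ = r₂, i.e. k₁e^(−k₁t) = k₂e^(−k₂t), giving t_opt = ln(k₂/k₁)/(k₂−k₁).
= ln(0.593/0.319)/(0.593−0.319) = ln(1.859)/0.2740 = 0.6200/0.2740 = 2.26 min.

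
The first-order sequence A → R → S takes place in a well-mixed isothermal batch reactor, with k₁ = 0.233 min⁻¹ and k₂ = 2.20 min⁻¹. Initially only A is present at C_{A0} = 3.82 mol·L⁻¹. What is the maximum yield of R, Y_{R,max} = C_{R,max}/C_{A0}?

Evaluating C_R at t_opt = ln(k₂/k₁)/(k₂−k₁) gives C_{R,max}/C_{A0} = (k₁/k₂)^[k₂/(k₂−k₁)].
= (0.233/2.20)^(2.20/(2.20−0.233)) = (0.1059)^(1.118) = 0.08118.

0.0812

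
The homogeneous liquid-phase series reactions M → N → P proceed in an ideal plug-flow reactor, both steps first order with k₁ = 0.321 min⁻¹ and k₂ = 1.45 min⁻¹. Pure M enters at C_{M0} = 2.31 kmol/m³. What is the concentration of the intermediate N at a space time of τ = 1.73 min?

For first-order series with pure M initially, C_N(τ) = k₁C_{M0}/(k₂−k₁)·(e^(−k₁τ) − e^(−k₂τ)).
e^(−k₁τ) = e^(−0.321×1.73) = e^(−0.5553) = 0.5739; e^(−k₂τ) = e^(−2.508) = 0.08139.
C_N = 0.321×2.31/(1.45−0.321) × (0.5739−0.08139) = 0.6568×0.4925 = 0.3235 kmol/m³.

0.323 kmol/m³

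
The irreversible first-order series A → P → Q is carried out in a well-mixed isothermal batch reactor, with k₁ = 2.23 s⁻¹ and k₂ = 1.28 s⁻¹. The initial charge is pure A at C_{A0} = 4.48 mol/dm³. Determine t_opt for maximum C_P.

0.584 s

For first-order series the maximum of C_P occurs at t_opt = ln(k₂/k₁)/(k₂−k₁).
= ln(1.28/2.23)/(1.28−2.23) = ln(0.5740)/-0.9500 = -0.5551/-0.9500 = 0.584 s.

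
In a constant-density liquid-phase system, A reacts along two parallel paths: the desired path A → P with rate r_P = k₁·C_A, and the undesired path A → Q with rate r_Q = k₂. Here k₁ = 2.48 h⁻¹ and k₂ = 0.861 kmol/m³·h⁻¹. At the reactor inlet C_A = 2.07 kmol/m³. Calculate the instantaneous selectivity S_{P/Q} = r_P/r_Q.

5.96

S_{P/Q} = r_P/r_Q = (k₁·C_A)/(k₂) = (k₁/k₂)·C_A.
= (2.48×2.070) / (0.861) = 5.134/0.8610 = 5.96.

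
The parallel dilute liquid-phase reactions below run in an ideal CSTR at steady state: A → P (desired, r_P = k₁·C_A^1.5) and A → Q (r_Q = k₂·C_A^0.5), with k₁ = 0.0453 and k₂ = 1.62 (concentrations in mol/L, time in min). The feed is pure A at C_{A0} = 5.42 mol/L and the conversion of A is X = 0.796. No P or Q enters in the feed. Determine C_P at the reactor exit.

Exit C_A = C_{A0}(1−X) = 5.42×0.204 = 1.106 mol/L.
Rates in a CSTR are evaluated at the outlet concentration: r_P = 0.0453×1.106^1.5 = 0.05267, r_Q = 1.62×1.106^0.5 = 1.703.
Fraction of consumed A going to P: r_P/(r_P+r_Q) = 0.02999.
C_P = 0.02999·C_{A0}·X = 0.02999×5.42×0.796 = 0.129 mol/L.

0.129 mol/L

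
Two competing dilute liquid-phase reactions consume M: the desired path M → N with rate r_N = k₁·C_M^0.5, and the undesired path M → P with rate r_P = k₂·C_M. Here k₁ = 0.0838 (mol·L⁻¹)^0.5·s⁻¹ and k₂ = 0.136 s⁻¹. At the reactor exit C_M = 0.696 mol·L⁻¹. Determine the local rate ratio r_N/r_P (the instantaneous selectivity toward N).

S_{N/P} = r_N/r_P = (k₁·C_M^0.5)/(k₂·C_M) = (k₁/k₂)·C_M^-0.5.
= (0.0838×0.6960^0.5) / (0.136×0.6960) = 0.06991/0.09466 = 0.739.
The undesired path is higher order in M, so low C_M (CSTR or dilute feed) favours N.

0.739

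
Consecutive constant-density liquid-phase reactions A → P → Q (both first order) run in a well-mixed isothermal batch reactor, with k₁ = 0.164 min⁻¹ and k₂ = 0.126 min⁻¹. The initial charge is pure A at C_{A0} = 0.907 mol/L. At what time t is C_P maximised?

6.94 min

The intermediate peaks when r₁ = r₂, i.e. k₁e^(−k₁t) = k₂e^(−k₂t), giving t_opt = ln(k₂/k₁)/(k₂−k₁).
= ln(0.126/0.164)/(0.126−0.164) = ln(0.7683)/-0.03800 = -0.2636/-0.03800 = 6.94 min.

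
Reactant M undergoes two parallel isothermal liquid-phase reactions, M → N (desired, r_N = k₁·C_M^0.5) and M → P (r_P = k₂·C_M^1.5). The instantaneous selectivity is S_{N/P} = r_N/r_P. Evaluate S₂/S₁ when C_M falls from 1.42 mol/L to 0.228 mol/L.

6.23

S_{N/P} = (k₁/k₂)·C_M⁻¹, so S₂/S₁ = (C_{M,2}/C_{M,1})⁻¹.
= 1.42/0.228 = 6.23.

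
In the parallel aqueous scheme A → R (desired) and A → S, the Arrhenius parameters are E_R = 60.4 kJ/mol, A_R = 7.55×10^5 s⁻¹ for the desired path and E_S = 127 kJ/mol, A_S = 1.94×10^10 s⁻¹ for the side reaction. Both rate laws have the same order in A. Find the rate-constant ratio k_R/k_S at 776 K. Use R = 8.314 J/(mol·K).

k_R/k_S = (A_R/A_S)·exp[−(E_R−E_S)/(RT)] = (A_R/A_S)·exp[(E_S−E_R)/(RT)].
(E_S−E_R)/(RT) = (127−60.4)×10³/(8.314×776) = 66600/6452 = 10.32.
k_R/k_S = (7.55×10^5/1.94×10^10)·exp(10.32) = 3.892×10^-5 × 30422 = 1.18.

1.18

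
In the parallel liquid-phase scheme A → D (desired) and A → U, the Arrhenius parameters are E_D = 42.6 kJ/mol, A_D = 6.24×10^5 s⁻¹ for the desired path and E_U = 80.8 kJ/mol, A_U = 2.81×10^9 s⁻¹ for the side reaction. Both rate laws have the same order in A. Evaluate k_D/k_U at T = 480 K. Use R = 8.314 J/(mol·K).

Since both paths have the same order in A, the concentration cancels and S_{D/U} = k_D/k_U = (A_D/A_U)·exp[(E_U−E_D)/(RT)].
(E_U−E_D)/(RT) = (80.8−42.6)×10³/(8.314×480) = 38200/3991 = 9.572.
k_D/k_U = (6.24×10^5/2.81×10^9)·exp(9.572) = 2.221×10^-4 × 14360 = 3.19.

3.19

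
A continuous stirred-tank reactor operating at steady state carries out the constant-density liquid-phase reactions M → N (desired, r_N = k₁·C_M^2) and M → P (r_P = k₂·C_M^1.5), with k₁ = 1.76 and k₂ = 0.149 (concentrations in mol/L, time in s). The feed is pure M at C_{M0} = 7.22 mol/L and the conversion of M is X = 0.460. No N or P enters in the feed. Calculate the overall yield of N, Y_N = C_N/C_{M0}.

Exit C_M = C_{M0}(1−X) = 7.22×0.540 = 3.899 mol/L.
In a CSTR the entire volume is at exit conditions, so r_N = 1.76×3.899^2 = 26.75 and r_P = 0.149×3.899^1.5 = 1.147.
Fraction of consumed M going to N: r_N/(r_N+r_P) = 0.9589.
C_N = 0.9589·C_{M0}·X = 0.9589×7.22×0.460 = 3.18 mol/L; Y_N = C_N/C_{M0} = 0.441.

0.441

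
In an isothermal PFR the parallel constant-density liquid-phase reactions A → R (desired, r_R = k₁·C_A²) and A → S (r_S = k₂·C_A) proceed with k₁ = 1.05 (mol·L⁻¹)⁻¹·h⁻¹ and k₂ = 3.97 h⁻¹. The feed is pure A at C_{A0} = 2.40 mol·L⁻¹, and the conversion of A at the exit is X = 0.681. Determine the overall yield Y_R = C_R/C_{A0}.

C_A = C_{A0}(1−X) = 0.7656 mol·L⁻¹.
Along a PFR/batch, dC_S/dC_A = −r_S/(r_R+r_S) = −k₂/(k₂+k₁·C_A).
Integrating from C_{A0} to C_A: C_S = (3.97/1.05)·ln[(3.97+1.05·2.40)/(3.97+1.05·0.766)] = 3.781·ln(6.490/4.774) = 1.161 mol·L⁻¹.
Then C_R = (C_{A0}−C_A) − C_S = 1.634 − 1.161 = 0.4733 mol·L⁻¹.
Y_R = C_R/C_{A0} = 0.4733/2.40 = 0.197.

0.197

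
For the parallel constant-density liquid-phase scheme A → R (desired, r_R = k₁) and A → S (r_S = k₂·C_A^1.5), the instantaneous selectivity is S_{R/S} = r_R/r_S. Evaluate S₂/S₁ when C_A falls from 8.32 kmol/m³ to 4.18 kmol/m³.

S_{R/S} = (k₁/k₂)·C_A^-1.5, so S₂/S₁ = (C_{A,2}/C_{A,1})^-1.5.
= (4.18/8.32)^(-1.5) = (0.5024)^(-1.5) = 2.81.

2.81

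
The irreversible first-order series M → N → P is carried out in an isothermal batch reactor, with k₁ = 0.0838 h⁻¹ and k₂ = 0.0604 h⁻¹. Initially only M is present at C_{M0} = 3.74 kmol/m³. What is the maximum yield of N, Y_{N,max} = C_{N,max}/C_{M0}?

At the optimum, C_{N,max}/C_{M0} = (k₁/k₂)^[k₂/(k₂−k₁)].
= (0.0838/0.0604)^(0.0604/(0.0604−0.0838)) = (1.387)^(-2.581) = 0.4295.

0.429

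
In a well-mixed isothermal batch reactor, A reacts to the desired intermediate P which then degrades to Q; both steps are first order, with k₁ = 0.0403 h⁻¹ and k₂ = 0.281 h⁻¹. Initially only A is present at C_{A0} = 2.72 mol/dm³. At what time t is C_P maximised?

The intermediate peaks when r₁ = r₂, i.e. k₁e^(−k₁t) = k₂e^(−k₂t), giving t_opt = ln(k₂/k₁)/(k₂−k₁).
= ln(0.281/0.0403)/(0.281−0.0403) = ln(6.973)/0.2407 = 1.942/0.2407 = 8.07 h.

8.07 h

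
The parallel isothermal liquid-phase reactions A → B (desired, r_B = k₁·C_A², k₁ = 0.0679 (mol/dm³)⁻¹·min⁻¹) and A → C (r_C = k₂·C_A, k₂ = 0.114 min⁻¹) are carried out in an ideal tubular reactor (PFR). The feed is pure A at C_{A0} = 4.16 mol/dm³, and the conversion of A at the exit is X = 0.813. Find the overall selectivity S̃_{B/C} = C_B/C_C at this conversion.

1.33

C_A = C_{A0}(1−X) = 0.7779 mol/dm³.
Along a PFR/batch, dC_C/dC_A = −r_C/(r_B+r_C) = −k₂/(k₂+k₁·C_A).
Integrating from C_{A0} to C_A: C_C = (0.114/0.0679)·ln[(0.114+0.0679·4.16)/(0.114+0.0679·0.778)] = 1.679·ln(0.3965/0.1668) = 1.453 mol/dm³.
Then C_B = (C_{A0}−C_A) − C_C = 3.382 − 1.453 = 1.929 mol/dm³.
S̃_{B/C} = C_B/C_C = 1.929/1.453 = 1.33.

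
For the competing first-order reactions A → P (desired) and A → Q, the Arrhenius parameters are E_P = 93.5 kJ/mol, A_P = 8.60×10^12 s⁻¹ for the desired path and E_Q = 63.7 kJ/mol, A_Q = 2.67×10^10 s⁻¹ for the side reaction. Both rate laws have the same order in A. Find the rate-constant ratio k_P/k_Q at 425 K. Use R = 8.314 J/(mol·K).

Since both paths have the same order in A, the concentration cancels and S_{P/Q} = k_P/k_Q = (A_P/A_Q)·exp[(E_Q−E_P)/(RT)].
(E_Q−E_P)/(RT) = (63.7−93.5)×10³/(8.314×425) = -29800/3533 = -8.434.
k_P/k_Q = (8.60×10^12/2.67×10^10)·exp(-8.434) = 322.1 × 2.174×10^-4 = 0.0700.
Since E_P > E_Q, raising the temperature improves selectivity toward P.

0.0700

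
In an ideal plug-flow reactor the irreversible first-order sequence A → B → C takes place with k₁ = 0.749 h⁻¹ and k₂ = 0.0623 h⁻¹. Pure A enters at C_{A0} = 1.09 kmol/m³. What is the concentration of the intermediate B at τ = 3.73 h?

0.870 kmol/m³

The intermediate concentration in a first-order A→B→C sequence is C_B = k₁C_{A0}(e^(−k₁τ) − e^(−k₂τ))/(k₂−k₁).
e^(−k₁τ) = e^(−0.749×3.73) = e^(−2.794) = 0.06119; e^(−k₂τ) = e^(−0.2324) = 0.7926.
C_B = 0.749×1.09/(0.0623−0.749) × (0.06119−0.7926) = (-1.189)×(-0.7315) = 0.8696 kmol/m³.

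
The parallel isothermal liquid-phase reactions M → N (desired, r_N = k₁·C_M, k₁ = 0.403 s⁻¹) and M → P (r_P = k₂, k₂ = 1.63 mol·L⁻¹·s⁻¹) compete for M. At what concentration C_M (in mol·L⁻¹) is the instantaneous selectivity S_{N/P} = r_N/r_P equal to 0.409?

S_{N/P} = (k₁/k₂)·C_M ⇒ C_M = S·k₂/k₁.
= 0.409×1.63/0.403 = 1.65 mol·L⁻¹.

1.65 mol·L⁻¹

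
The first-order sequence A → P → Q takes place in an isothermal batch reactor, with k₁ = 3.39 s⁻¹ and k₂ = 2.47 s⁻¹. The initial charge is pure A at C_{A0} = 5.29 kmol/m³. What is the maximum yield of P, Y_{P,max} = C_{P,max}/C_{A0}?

0.427

Evaluating C_P at t_opt = ln(k₂/k₁)/(k₂−k₁) gives C_{P,max}/C_{A0} = (k₁/k₂)^[k₂/(k₂−k₁)].
= (3.39/2.47)^(2.47/(2.47−3.39)) = (1.372)^(-2.685) = 0.4274.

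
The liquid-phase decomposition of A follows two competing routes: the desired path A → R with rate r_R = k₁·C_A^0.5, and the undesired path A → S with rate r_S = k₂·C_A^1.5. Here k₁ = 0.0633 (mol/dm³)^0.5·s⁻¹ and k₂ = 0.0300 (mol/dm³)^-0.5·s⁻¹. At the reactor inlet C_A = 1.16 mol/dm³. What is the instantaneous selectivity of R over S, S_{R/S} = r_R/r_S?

1.82

S_{R/S} = r_R/r_S = (k₁·C_A^0.5)/(k₂·C_A^1.5) = (k₁/k₂)·C_A⁻¹.
= (0.0633×1.160^0.5) / (0.0300×1.160^1.5) = 0.06818/0.03748 = 1.82.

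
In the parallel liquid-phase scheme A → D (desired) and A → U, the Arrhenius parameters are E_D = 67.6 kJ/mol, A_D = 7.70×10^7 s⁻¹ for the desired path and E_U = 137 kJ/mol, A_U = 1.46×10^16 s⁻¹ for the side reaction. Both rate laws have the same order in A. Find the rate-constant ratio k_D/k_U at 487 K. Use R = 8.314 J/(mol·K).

0.147

Since both paths have the same order in A, the concentration cancels and S_{D/U} = k_D/k_U = (A_D/A_U)·exp[(E_U−E_D)/(RT)].
(E_U−E_D)/(RT) = (137−67.6)×10³/(8.314×487) = 69400/4049 = 17.14.
k_D/k_U = (7.70×10^7/1.46×10^16)·exp(17.14) = 5.274×10^-9 × 2.780×10^7 = 0.147.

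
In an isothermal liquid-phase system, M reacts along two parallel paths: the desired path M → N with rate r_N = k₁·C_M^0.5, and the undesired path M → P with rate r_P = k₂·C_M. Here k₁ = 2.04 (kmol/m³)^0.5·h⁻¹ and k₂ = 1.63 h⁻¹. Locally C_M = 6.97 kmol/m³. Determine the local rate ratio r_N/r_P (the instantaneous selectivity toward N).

0.474

S_{N/P} = r_N/r_P = (k₁·C_M^0.5)/(k₂·C_M) = (k₁/k₂)·C_M^-0.5.
= (2.04×6.970^0.5) / (1.63×6.970) = 5.386/11.36 = 0.474.
The undesired path is higher order in M, so low C_M (CSTR or dilute feed) favours N.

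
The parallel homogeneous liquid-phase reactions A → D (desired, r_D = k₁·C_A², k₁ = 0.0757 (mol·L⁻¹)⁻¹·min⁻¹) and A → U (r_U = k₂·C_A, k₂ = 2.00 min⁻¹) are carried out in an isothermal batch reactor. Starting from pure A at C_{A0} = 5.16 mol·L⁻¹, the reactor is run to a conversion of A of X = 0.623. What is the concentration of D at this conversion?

0.378 mol·L⁻¹

C_A = C_{A0}(1−X) = 1.945 mol·L⁻¹.
Along a PFR/batch, dC_U/dC_A = −r_U/(r_D+r_U) = −k₂/(k₂+k₁·C_A).
Integrating from C_{A0} to C_A: C_U = (2.00/0.0757)·ln[(2.00+0.0757·5.16)/(2.00+0.0757·1.95)] = 26.42·ln(2.391/2.147) = 2.836 mol·L⁻¹.
Then C_D = (C_{A0}−C_A) − C_U = 3.215 − 2.836 = 0.3783 mol·L⁻¹.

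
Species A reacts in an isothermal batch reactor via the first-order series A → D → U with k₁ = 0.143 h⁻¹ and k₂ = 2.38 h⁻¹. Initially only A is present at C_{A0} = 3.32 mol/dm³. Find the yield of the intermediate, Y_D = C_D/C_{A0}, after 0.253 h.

The intermediate concentration in a first-order A→B→C sequence is C_D = k₁C_{A0}(e^(−k₁t) − e^(−k₂t))/(k₂−k₁).
e^(−k₁t) = e^(−0.143×0.253) = e^(−0.03618) = 0.9645; e^(−k₂t) = e^(−0.6021) = 0.5476.
C_D = 0.143×3.32/(2.38−0.143) × (0.9645−0.5476) = 0.2122×0.4168 = 0.08846 mol/dm³.
Y_D = C_D/C_{A0} = 0.08846/3.32 = 0.0266.

0.0266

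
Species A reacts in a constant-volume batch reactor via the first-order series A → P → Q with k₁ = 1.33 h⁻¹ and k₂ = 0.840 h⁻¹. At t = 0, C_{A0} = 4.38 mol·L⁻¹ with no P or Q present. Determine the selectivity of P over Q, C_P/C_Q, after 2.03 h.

For first-order series with pure A initially, C_P(t) = k₁C_{A0}/(k₂−k₁)·(e^(−k₁t) − e^(−k₂t)).
e^(−k₁t) = e^(−1.33×2.03) = e^(−2.700) = 0.06721; e^(−k₂t) = e^(−1.705) = 0.1817.
C_P = 1.33×4.38/(0.840−1.33) × (0.06721−0.1817) = (-11.89)×(-0.1145) = 1.362 mol·L⁻¹.
C_A = C_{A0}e^(−k₁t) = 0.2944 mol·L⁻¹, so C_Q = C_{A0}−C_A−C_P = 2.724 mol·L⁻¹; C_P/C_Q = 0.500.

0.500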